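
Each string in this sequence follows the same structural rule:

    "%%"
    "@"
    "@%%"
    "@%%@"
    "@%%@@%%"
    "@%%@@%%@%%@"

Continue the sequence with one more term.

@%%@@%%@%%@@%%@@%%

From term 3 onward, concatenate the last term with the second-to-last: @·%% = @%%, @%%·@ = @%%@, …
Continuing: @%%@@%%@%%@ · @%%@@%% gives term 7.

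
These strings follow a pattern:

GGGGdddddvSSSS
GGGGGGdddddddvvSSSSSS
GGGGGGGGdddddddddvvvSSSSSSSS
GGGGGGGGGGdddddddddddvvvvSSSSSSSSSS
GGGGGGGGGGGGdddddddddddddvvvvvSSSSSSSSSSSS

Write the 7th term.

GGGGGGGGGGGGGGGGdddddddddddddddddvvvvvvvSSSSSSSSSSSSSSSS

Reading off run lengths: G runs 4, 6, 8, 10, 12; d runs 5, 7, 9, 11, 13; v runs 1, 2, 3, 4, 5; S runs 4, 6, 8, 10, 12 — each is linear in n, where the shown terms are n = 2, 3, 4, 5, 6.
Setting n = 8 gives 16, 17, 7, 16 characters in each block.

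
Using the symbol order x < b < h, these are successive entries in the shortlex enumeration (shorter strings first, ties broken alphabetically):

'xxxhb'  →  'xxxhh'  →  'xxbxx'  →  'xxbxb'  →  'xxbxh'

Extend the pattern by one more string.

The successor of xxbxh increments the rightmost position that isn't already h and resets every position after it to x.

xxbbx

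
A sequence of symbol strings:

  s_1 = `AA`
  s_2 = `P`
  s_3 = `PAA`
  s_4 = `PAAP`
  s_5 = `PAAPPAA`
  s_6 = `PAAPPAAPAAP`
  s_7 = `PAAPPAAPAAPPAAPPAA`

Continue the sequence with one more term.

This is a Fibonacci-style word recurrence s(k) = s(k−1)·s(k−2): e.g. P·AA = PAA.
Continuing: PAAPPAAPAAPPAAPPAA · PAAPPAAPAAP gives term 8.

PAAPPAAPAAPPAAPPAAPAAPPAAPAAP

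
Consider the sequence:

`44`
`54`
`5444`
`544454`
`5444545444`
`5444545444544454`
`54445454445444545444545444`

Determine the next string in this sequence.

544454544454445454445454445444545444544454

Each term (from the third on) is the previous term followed by the one before it: term 3 = 54·44 = 5444.
The next term joins 54445454445444545444545444 and 5444545444544454.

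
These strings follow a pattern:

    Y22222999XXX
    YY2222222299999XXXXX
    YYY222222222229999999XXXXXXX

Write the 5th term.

Each string has the form Y^{n} 2^{3n+2} 9^{2n+1} X^{2n+1} (n = 1, 2, …).
For term 5, n = 5, so the run lengths are 5, 17, 11, 11.

YYYYY2222222222222222299999999999XXXXXXXXXXX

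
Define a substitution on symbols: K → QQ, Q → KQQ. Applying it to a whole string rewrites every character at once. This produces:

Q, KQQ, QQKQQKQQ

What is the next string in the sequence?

KQQKQQQQKQQKQQQQKQQKQQ

Rewriting each symbol of QQKQQKQQ: Q→KQQ, Q→KQQ, K→QQ, Q→KQQ, Q→KQQ, K→QQ, Q→KQQ, Q→KQQ, which concatenates to KQQ KQQ QQ KQQ KQQ QQ KQQ KQQ.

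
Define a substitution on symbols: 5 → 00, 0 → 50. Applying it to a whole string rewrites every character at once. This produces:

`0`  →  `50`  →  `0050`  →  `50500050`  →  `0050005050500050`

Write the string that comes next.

50500050505000500050005050500050

Replace each of the 16 characters of 0050005050500050 in place — 50 50 00 50 50 50 00 50 00 50 00 50 50 50 00 50 — and concatenate.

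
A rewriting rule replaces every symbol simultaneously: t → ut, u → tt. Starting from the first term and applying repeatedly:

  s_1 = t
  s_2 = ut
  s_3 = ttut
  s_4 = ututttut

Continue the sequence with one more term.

ttutttutututttut

Expanding ututttut: u→tt, t→ut, u→tt, t→ut, t→ut, t→ut, u→tt, t→ut. Concatenated: tt ut tt ut ut ut tt ut.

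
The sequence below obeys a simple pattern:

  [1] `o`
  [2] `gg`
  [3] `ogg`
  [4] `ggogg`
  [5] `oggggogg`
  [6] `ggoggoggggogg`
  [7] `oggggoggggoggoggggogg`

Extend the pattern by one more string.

ggoggoggggoggoggggoggggoggoggggogg

From term 3 onward, concatenate the second-to-last term with the last: o·gg = ogg, gg·ogg = ggogg, …
So term 8 is ggoggoggggogg·oggggoggggoggoggggogg.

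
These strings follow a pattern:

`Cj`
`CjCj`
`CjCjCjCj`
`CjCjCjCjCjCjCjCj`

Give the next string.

Every step duplicates the string.
Doubling CjCjCjCjCjCjCjCj:

CjCjCjCjCjCjCjCjCjCjCjCjCjCjCjCj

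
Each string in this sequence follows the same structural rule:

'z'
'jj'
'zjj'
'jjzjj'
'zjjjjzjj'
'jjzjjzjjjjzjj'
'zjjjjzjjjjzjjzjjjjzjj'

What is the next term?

jjzjjzjjjjzjjzjjjjzjjjjzjjzjjjjzjj

This is a Fibonacci-style word recurrence s(k) = s(k−2)·s(k−1): e.g. z·jj = zjj.
The next term joins jjzjjzjjjjzjj and zjjjjzjjjjzjjzjjjjzjj.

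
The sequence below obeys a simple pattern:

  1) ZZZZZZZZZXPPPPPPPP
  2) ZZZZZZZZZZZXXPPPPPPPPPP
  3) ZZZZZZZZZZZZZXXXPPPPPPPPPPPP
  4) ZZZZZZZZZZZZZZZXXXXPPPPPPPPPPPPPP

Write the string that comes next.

Each string has the form Z^{2n+3} X^{n-2} P^{2n+2}, where the shown terms are n = 3, 4, 5, 6.
At n = 7 the blocks have lengths 17, 5, 16.

ZZZZZZZZZZZZZZZZZXXXXXPPPPPPPPPPPPPPPP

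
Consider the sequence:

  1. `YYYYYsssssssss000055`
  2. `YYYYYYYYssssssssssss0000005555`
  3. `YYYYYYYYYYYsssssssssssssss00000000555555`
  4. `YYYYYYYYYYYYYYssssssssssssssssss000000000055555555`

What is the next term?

Reading off run lengths: Y runs 5, 8, 11, 14; s runs 9, 12, 15, 18; 0 runs 4, 6, 8, 10; 5 runs 2, 4, 6, 8 — each is linear in n, where the shown terms are n = 2, 3, 4, 5.
Setting n = 6 gives 17, 21, 12, 10 characters in each block.

YYYYYYYYYYYYYYYYYsssssssssssssssssssss0000000000005555555555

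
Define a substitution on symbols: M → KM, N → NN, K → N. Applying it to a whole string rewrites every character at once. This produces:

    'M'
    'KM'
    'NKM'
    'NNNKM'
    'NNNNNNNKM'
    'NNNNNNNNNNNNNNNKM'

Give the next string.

Rewriting the 17 symbols of NNNNNNNNNNNNNNNKM one by one yields NN NN NN NN NN NN NN NN NN NN NN NN NN NN NN N KM; concatenated:

NNNNNNNNNNNNNNNNNNNNNNNNNNNNNNNKM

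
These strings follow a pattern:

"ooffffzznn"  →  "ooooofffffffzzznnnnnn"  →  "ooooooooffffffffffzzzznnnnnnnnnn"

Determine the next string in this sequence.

ooooooooooofffffffffffffzzzzznnnnnnnnnnnnnn

Term n consists of 3n-1 o's, followed by 3n+1 f's, followed by n+1 z's, followed by 4n-2 n's (n = 1, 2, …).
For the next term, n = 4, so the run lengths are 11, 13, 5, 14.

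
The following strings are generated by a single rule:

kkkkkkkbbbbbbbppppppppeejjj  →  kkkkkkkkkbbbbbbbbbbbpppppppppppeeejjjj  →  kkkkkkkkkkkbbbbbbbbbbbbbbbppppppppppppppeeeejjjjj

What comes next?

Reading off run lengths: k runs 7, 9, 11; b runs 7, 11, 15; p runs 8, 11, 14; e runs 2, 3, 4; j runs 3, 4, 5 — each is linear in n, where the shown terms are n = 2, 3, 4.
At n = 5 the blocks have lengths 13, 19, 17, 5, 6.

kkkkkkkkkkkkkbbbbbbbbbbbbbbbbbbbpppppppppppppppppeeeeejjjjjj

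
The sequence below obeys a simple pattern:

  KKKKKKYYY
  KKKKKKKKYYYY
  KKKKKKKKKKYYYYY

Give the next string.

Term n consists of 2n K's, followed by n Y's, where the shown terms are n = 3, 4, 5.
Setting n = 6 gives 12, 6 characters in each block.

KKKKKKKKKKKKYYYYYY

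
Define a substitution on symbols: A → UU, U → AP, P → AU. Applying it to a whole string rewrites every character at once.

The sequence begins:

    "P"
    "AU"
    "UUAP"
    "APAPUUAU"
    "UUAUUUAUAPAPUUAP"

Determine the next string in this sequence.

Rewriting the 16 symbols of UUAUUUAUAPAPUUAP one by one yields AP AP UU AP AP AP UU AP UU AU UU AU AP AP UU AU; concatenated:

APAPUUAPAPAPUUAPUUAUUUAUAPAPUUAU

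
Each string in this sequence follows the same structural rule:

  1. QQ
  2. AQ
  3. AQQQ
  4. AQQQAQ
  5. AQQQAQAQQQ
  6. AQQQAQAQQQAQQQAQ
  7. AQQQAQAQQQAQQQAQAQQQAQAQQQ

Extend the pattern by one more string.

AQQQAQAQQQAQQQAQAQQQAQAQQQAQQQAQAQQQAQQQAQ

From term 3 onward, concatenate the last term with the second-to-last: AQ·QQ = AQQQ, AQQQ·AQ = AQQQAQ, …
Continuing: AQQQAQAQQQAQQQAQAQQQAQAQQQ · AQQQAQAQQQAQQQAQ gives term 8.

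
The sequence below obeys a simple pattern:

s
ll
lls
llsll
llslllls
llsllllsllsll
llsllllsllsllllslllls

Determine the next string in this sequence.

llsllllsllsllllsllllsllsllllsllsll

Each term (from the third on) is the previous term followed by the one before it: term 3 = ll·s = lls.
The next term joins llsllllsllsllllslllls and llsllllsllsll.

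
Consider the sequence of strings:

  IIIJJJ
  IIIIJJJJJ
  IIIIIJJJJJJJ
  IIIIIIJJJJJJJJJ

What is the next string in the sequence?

The n-th term is n+1 I's then 2n-1 J's, where the shown terms are n = 2, 3, 4, 5.
At n = 6 the blocks have lengths 7, 11.

IIIIIIIJJJJJJJJJJJ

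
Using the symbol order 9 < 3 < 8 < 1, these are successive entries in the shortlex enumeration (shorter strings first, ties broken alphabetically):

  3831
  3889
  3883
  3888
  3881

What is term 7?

Stepping forward 2 times from 3881: 3881 → 3819, then the target.

3813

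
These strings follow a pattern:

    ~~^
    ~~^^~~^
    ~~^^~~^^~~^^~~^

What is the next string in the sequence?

Every step duplicates the string with '^' between the halves.
Doubling ~~^^~~^^~~^^~~^ with '^' between the halves:

~~^^~~^^~~^^~~^^~~^^~~^^~~^^~~^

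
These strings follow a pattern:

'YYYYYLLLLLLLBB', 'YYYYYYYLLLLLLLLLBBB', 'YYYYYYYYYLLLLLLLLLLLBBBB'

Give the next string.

YYYYYYYYYYYLLLLLLLLLLLLLBBBBB

Each string has the form Y^{2n-1} L^{2n+1} B^{n-1}, where the shown terms are n = 3, 4, 5.
For the next term, n = 6, so the run lengths are 11, 13, 5.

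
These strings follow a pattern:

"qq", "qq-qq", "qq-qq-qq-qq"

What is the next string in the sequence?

qq-qq-qq-qq-qq-qq-qq-qq

s(k+1) = s(k)·-·s(k) — each term doubles the last with '-' between the halves.
One more doubling of qq-qq-qq-qq gives the answer.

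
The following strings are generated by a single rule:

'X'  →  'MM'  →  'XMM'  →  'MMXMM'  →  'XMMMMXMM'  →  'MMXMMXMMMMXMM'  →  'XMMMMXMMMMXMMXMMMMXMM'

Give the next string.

MMXMMXMMMMXMMXMMMMXMMMMXMMXMMMMXMM

Each term (from the third on) is the two preceding terms concatenated in order: term 3 = X·MM = XMM.
Continuing: MMXMMXMMMMXMM · XMMMMXMMMMXMMXMMMMXMM gives term 8.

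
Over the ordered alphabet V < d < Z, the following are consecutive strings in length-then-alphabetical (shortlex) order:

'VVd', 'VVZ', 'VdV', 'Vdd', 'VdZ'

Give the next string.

The successor of VdZ increments the rightmost position that isn't already Z and resets every position after it to V.

VZV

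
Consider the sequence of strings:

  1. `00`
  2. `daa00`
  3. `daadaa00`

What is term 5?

The strings grow by a fixed prefix daa each time.
From daadaa00, 2 further steps: daadaa00 → daadaadaa00 → (answer).

daadaadaadaa00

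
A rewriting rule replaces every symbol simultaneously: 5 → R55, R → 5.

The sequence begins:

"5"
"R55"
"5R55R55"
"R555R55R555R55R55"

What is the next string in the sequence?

φ(R555R55R555R55R55) expands symbol-by-symbol to 5 R55 R55 R55 5 R55 R55 5 R55 R55 R55 5 R55 R55 5 R55 R55; joining the 17 pieces gives the next term.

5R55R55R555R55R555R55R55R555R55R555R55R55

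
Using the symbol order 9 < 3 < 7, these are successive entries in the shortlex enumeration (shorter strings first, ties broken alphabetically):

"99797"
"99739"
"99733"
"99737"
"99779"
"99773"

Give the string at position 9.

Advancing 3 positions from 99773 through 99773 → 99777 → 93999 reaches term 9.

93993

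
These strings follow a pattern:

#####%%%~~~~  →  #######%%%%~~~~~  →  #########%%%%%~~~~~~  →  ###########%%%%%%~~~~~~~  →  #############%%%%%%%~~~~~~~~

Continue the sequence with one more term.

Term n consists of 2n-1 #'s, followed by n %'s, followed by n+1 ~'s, where the shown terms are n = 3, 4, 5, 6, 7.
Setting n = 8 gives 15, 8, 9 characters in each block.

###############%%%%%%%%~~~~~~~~~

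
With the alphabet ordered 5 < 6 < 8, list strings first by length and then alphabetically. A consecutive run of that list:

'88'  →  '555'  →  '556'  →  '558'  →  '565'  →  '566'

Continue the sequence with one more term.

568

Find the rightmost character of 566 below 8, bump it to the next letter, and reset everything to its right to 5.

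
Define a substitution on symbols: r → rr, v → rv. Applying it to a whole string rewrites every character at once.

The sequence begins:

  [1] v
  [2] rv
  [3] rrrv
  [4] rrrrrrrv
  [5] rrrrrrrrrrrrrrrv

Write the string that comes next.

φ(rrrrrrrrrrrrrrrv) expands symbol-by-symbol to rr rr rr rr rr rr rr rr rr rr rr rr rr rr rr rv; joining the 16 pieces gives the next term.

rrrrrrrrrrrrrrrrrrrrrrrrrrrrrrrv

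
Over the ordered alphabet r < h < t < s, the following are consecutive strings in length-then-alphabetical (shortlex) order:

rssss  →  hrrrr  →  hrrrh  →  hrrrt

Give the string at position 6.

hrrhr

Advancing 2 positions from hrrrt through hrrrt → hrrrs reaches term 6.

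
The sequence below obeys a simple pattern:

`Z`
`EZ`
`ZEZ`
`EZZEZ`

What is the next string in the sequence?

ZEZEZZEZ

Each term (from the third on) is the two preceding terms concatenated in order: term 3 = Z·EZ = ZEZ.
Continuing: ZEZ · EZZEZ gives term 5.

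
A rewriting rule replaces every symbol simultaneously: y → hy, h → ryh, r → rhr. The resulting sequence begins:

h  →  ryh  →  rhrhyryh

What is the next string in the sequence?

Apply φ to rhrhyryh symbol by symbol: r→rhr, h→ryh, r→rhr, h→ryh, y→hy, r→rhr, y→hy, h→ryh; joined: rhr ryh rhr ryh hy rhr hy ryh.

rhrryhrhrryhhyrhrhyryh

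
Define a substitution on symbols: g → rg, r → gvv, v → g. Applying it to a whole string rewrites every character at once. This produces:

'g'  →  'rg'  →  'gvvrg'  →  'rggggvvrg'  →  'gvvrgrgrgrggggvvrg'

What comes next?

φ(gvvrgrgrgrggggvvrg) expands symbol-by-symbol to rg g g gvv rg gvv rg gvv rg gvv rg rg rg rg g g gvv rg; joining the 18 pieces gives the next term.

rggggvvrggvvrggvvrggvvrgrgrgrggggvvrg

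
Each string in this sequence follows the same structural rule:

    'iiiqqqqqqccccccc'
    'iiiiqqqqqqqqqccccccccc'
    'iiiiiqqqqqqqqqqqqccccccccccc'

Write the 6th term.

Each string has the form i^{n+1} q^{3n} c^{2n+3}, where the shown terms are n = 2, 3, 4.
For term 6, n = 7, so the run lengths are 8, 21, 17.

iiiiiiiiqqqqqqqqqqqqqqqqqqqqqccccccccccccccccc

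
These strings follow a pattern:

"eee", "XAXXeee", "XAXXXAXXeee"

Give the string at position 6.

XAXXXAXXXAXXXAXXXAXXeee

Each term is the previous one with XAXX prepended.
From XAXXXAXXeee, 3 further steps: XAXXXAXXeee → XAXXXAXXXAXXeee → XAXXXAXXXAXXXAXXeee → (answer).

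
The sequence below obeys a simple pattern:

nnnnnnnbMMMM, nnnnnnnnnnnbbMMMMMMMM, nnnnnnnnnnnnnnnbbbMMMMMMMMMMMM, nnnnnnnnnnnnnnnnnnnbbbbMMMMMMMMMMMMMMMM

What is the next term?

nnnnnnnnnnnnnnnnnnnnnnnbbbbbMMMMMMMMMMMMMMMMMMMM

The n-th term is 4n+3 n's then n b's then 4n M's (n = 1, 2, …).
For the next term, n = 5, so the run lengths are 23, 5, 20.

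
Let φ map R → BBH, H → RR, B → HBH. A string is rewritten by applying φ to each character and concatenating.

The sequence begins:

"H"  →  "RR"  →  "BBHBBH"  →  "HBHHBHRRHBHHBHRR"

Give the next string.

RRHBHRRRRHBHRRBBHBBHRRHBHRRRRHBHRRBBHBBH

φ(HBHHBHRRHBHHBHRR) expands symbol-by-symbol to RR HBH RR RR HBH RR BBH BBH RR HBH RR RR HBH RR BBH BBH; joining the 16 pieces gives the next term.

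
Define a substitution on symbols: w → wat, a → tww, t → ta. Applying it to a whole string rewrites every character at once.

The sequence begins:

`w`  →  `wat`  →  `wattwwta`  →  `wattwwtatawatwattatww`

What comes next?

wattwwtatawatwattatwwtatwwwattwwtawattwwtatatwwtawatwat

Applying the rule to each of the 21 symbols of wattwwtatawatwattatww gives the pieces wat tww ta ta wat wat ta tww ta tww wat tww ta wat tww ta ta tww ta wat wat, which concatenate to the answer.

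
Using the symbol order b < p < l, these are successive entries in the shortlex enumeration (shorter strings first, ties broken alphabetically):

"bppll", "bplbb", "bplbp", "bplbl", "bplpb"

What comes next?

bplpp

Find the rightmost character of bplpb below l, bump it to the next letter, and reset everything to its right to b.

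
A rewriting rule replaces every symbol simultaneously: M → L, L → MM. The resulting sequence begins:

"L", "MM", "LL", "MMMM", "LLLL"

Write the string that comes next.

MMMMMMMM

Apply φ to LLLL symbol by symbol: L→MM, L→MM, L→MM, L→MM; joined: MM MM MM MM.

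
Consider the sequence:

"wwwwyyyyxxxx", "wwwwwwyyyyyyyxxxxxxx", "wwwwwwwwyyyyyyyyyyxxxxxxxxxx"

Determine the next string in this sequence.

wwwwwwwwwwyyyyyyyyyyyyyxxxxxxxxxxxxx

Term n consists of 2n w's, followed by 3n-2 y's, followed by 3n-2 x's, where the shown terms are n = 2, 3, 4.
At n = 5 the blocks have lengths 10, 13, 13.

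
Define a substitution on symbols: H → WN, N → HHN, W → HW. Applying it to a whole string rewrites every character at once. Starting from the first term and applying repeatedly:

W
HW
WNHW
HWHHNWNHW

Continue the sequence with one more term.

Apply φ to HWHHNWNHW symbol by symbol: H→WN, W→HW, H→WN, H→WN, N→HHN, W→HW, N→HHN, H→WN, W→HW; joined: WN HW WN WN HHN HW HHN WN HW.

WNHWWNWNHHNHWHHNWNHW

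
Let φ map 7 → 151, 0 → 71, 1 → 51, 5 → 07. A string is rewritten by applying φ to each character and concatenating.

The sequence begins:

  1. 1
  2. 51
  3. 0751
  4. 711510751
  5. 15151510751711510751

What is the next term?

5107510751075171151075115151510751711510751

Applying the rule to each of the 20 symbols of 15151510751711510751 gives the pieces 51 07 51 07 51 07 51 71 151 07 51 151 51 51 07 51 71 151 07 51, which concatenate to the answer.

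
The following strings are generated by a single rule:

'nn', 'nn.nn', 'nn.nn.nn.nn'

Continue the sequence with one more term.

nn.nn.nn.nn.nn.nn.nn.nn

s(k+1) = s(k)·.·s(k) — each term doubles the last with '.' between the halves.
One more doubling of nn.nn.nn.nn gives the answer.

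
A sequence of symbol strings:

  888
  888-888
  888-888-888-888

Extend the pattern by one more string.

s(k+1) = s(k)·-·s(k) — each term doubles the last with '-' between the halves.
Doubling 888-888-888-888 with '-' between the halves:

888-888-888-888-888-888-888-888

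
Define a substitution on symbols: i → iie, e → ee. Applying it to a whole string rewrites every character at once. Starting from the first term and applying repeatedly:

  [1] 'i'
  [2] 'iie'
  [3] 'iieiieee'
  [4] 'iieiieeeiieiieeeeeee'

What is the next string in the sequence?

Replace each of the 20 characters of iieiieeeiieiieeeeeee in place — iie iie ee iie iie ee ee ee iie iie ee iie iie ee ee ee ee ee ee ee — and concatenate.

iieiieeeiieiieeeeeeeiieiieeeiieiieeeeeeeeeeeeeee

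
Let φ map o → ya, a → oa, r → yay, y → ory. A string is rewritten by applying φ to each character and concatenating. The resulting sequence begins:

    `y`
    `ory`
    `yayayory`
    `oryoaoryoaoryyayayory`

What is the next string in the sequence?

Rewriting the 21 symbols of oryoaoryoaoryyayayory one by one yields ya yay ory ya oa ya yay ory ya oa ya yay ory ory oa ory oa ory ya yay ory; concatenated:

yayayoryyaoayayayoryyaoayayayoryoryoaoryoaoryyayayory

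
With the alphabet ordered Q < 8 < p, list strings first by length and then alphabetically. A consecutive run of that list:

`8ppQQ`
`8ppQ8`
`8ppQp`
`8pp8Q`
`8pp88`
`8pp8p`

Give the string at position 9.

8pppp

Stepping forward 3 times from 8pp8p: 8pp8p → 8pppQ → 8ppp8, then the target.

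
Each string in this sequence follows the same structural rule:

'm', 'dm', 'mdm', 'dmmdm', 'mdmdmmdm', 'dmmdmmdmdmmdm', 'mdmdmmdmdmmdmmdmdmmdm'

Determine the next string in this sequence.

Each term (from the third on) is the two preceding terms concatenated in order: term 3 = m·dm = mdm.
The next term joins dmmdmmdmdmmdm and mdmdmmdmdmmdmmdmdmmdm.

dmmdmmdmdmmdmmdmdmmdmdmmdmmdmdmmdm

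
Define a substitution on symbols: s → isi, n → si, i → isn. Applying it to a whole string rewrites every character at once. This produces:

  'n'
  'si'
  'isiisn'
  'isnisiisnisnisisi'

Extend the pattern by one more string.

isnisisiisnisiisnisnisisiisnisisiisnisiisnisiisn

φ(isnisiisnisnisisi) expands symbol-by-symbol to isn isi si isn isi isn isn isi si isn isi si isn isi isn isi isn; joining the 17 pieces gives the next term.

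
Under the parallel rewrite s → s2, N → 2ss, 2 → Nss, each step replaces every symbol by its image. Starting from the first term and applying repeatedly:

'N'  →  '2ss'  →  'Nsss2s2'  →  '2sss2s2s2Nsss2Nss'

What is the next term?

Rewriting the 17 symbols of 2sss2s2s2Nsss2Nss one by one yields Nss s2 s2 s2 Nss s2 Nss s2 Nss 2ss s2 s2 s2 Nss 2ss s2 s2; concatenated:

Nsss2s2s2Nsss2Nsss2Nss2sss2s2s2Nss2sss2s2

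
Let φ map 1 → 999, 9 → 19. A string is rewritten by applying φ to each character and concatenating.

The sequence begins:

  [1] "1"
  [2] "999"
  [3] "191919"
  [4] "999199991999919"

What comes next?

191919999191919199991919191999919

Applying the rule to each of the 15 symbols of 999199991999919 gives the pieces 19 19 19 999 19 19 19 19 999 19 19 19 19 999 19, which concatenate to the answer.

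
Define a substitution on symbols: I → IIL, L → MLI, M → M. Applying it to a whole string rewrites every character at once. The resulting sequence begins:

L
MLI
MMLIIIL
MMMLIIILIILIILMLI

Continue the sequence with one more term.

MMMMLIIILIILIILMLIIILIILMLIIILIILMLIMMLIIIL

Replace each of the 17 characters of MMMLIIILIILIILMLI in place — M M M MLI IIL IIL IIL MLI IIL IIL MLI IIL IIL MLI M MLI IIL — and concatenate.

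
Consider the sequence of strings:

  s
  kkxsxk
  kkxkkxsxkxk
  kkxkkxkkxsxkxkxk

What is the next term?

kkxkkxkkxkkxsxkxkxkxk

Every step adds kkx to the front and xk to the end of the previous string.
One more step from kkxkkxkkxsxkxkxk gives the answer.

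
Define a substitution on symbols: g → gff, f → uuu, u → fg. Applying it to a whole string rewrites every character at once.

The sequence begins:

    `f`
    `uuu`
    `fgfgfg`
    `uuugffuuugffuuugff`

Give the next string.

φ(uuugffuuugffuuugff) expands symbol-by-symbol to fg fg fg gff uuu uuu fg fg fg gff uuu uuu fg fg fg gff uuu uuu; joining the 18 pieces gives the next term.

fgfgfggffuuuuuufgfgfggffuuuuuufgfgfggffuuuuuu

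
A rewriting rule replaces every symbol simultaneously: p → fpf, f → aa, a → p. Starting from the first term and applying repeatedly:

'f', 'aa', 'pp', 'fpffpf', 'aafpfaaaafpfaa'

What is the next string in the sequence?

ppaafpfaappppaafpfaapp

Applying the rule to each of the 14 symbols of aafpfaaaafpfaa gives the pieces p p aa fpf aa p p p p aa fpf aa p p, which concatenate to the answer.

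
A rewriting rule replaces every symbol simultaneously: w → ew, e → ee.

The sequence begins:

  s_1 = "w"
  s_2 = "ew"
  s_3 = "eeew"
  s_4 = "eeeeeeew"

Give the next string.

Apply φ to eeeeeeew symbol by symbol: e→ee, e→ee, e→ee, e→ee, e→ee, e→ee, e→ee, w→ew; joined: ee ee ee ee ee ee ee ew.

eeeeeeeeeeeeeeew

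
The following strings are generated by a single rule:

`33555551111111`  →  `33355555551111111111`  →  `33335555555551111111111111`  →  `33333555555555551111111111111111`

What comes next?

33333355555555555551111111111111111111

Term n consists of n-1 3's, followed by 2n-1 5's, followed by 3n-2 1's, where the shown terms are n = 3, 4, 5, 6.
Setting n = 7 gives 6, 13, 19 characters in each block.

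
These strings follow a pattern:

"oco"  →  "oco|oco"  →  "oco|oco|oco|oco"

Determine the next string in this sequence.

oco|oco|oco|oco|oco|oco|oco|oco

Each string is two copies of the previous one joined by '|'.
So the next term is two copies of oco|oco|oco|oco with '|' between the halves.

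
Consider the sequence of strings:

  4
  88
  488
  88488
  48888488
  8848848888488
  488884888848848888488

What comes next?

8848848888488488884888848848888488

From term 3 onward, concatenate the second-to-last term with the last: 4·88 = 488, 88·488 = 88488, …
So term 8 is 8848848888488·488884888848848888488.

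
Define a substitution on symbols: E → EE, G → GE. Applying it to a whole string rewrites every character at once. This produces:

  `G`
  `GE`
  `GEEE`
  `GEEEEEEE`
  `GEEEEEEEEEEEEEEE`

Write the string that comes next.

GEEEEEEEEEEEEEEEEEEEEEEEEEEEEEEE

Replace each of the 16 characters of GEEEEEEEEEEEEEEE in place — GE EE EE EE EE EE EE EE EE EE EE EE EE EE EE EE — and concatenate.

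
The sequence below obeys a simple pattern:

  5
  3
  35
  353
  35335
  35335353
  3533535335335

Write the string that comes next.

353353533533535335353

This is a Fibonacci-style word recurrence s(k) = s(k−1)·s(k−2): e.g. 3·5 = 35.
So term 8 is 3533535335335·35335353.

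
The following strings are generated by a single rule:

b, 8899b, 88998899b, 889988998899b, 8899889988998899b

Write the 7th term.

889988998899889988998899b

The strings grow by a fixed prefix 8899 each time.
From 8899889988998899b, 2 further steps: 8899889988998899b → 88998899889988998899b → (answer).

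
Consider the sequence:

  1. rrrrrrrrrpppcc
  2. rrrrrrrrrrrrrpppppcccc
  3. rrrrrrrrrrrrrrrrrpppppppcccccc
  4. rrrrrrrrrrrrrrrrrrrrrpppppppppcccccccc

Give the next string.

rrrrrrrrrrrrrrrrrrrrrrrrrpppppppppppcccccccccc

Reading off run lengths: r runs 9, 13, 17, 21; p runs 3, 5, 7, 9; c runs 2, 4, 6, 8 — each is linear in n, where the shown terms are n = 2, 3, 4, 5.
Setting n = 6 gives 25, 11, 10 characters in each block.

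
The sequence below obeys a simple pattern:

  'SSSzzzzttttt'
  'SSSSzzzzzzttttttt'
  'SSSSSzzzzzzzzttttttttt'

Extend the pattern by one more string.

Reading off run lengths: S runs 3, 4, 5; z runs 4, 6, 8; t runs 5, 7, 9 — each is linear in n, where the shown terms are n = 2, 3, 4.
For the next term, n = 5, so the run lengths are 6, 10, 11.

SSSSSSzzzzzzzzzzttttttttttt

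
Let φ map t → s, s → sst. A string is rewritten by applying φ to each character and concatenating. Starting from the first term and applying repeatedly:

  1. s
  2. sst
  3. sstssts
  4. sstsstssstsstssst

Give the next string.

Rewriting the 17 symbols of sstsstssstsstssst one by one yields sst sst s sst sst s sst sst sst s sst sst s sst sst sst s; concatenated:

sstsstssstsstssstsstsstssstsstssstsstssts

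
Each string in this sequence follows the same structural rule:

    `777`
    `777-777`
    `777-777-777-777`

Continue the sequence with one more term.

Each string is two copies of the previous one joined by '-'.
So the next term is two copies of 777-777-777-777 with '-' between the halves.

777-777-777-777-777-777-777-777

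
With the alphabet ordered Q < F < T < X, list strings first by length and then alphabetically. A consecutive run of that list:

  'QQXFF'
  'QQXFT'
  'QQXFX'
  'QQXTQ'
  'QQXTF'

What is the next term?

QQXTT

Treat QQXTF as a base-4 numeral over the given alphabet and add one, carrying through any trailing X's.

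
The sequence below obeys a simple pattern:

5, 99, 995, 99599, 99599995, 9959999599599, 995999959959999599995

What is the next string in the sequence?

9959999599599995999959959999599599

This is a Fibonacci-style word recurrence s(k) = s(k−1)·s(k−2): e.g. 99·5 = 995.
Continuing: 995999959959999599995 · 9959999599599 gives term 8.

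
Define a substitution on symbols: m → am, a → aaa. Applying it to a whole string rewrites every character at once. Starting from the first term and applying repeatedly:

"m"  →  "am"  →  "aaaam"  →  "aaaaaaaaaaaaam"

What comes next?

Rewriting the 14 symbols of aaaaaaaaaaaaam one by one yields aaa aaa aaa aaa aaa aaa aaa aaa aaa aaa aaa aaa aaa am; concatenated:

aaaaaaaaaaaaaaaaaaaaaaaaaaaaaaaaaaaaaaaam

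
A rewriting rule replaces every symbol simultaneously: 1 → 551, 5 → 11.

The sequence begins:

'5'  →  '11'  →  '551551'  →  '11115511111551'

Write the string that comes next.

55155155155111115515515515515511111551

Applying the rule to each of the 14 symbols of 11115511111551 gives the pieces 551 551 551 551 11 11 551 551 551 551 551 11 11 551, which concatenate to the answer.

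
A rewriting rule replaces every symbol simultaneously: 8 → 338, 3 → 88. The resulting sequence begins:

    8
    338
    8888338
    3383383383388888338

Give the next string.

88883388888338888833888883383383383383388888338

φ(3383383383388888338) expands symbol-by-symbol to 88 88 338 88 88 338 88 88 338 88 88 338 338 338 338 338 88 88 338; joining the 19 pieces gives the next term.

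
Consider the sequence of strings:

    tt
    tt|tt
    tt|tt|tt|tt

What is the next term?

tt|tt|tt|tt|tt|tt|tt|tt

Each string is two copies of the previous one joined by '|'.
So the next term is two copies of tt|tt|tt|tt with '|' between the halves.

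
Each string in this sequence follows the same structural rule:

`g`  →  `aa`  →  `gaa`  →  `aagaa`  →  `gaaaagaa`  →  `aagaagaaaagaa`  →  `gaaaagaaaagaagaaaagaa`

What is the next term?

From term 3 onward, concatenate the second-to-last term with the last: g·aa = gaa, aa·gaa = aagaa, …
So term 8 is aagaagaaaagaa·gaaaagaaaagaagaaaagaa.

aagaagaaaagaagaaaagaaaagaagaaaagaa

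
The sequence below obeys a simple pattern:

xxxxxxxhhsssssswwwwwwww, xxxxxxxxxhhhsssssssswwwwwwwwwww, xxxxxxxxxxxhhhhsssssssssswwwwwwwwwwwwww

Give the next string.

Term n consists of 2n+1 x's, followed by n-1 h's, followed by 2n s's, followed by 3n-1 w's, where the shown terms are n = 3, 4, 5.
For the next term, n = 6, so the run lengths are 13, 5, 12, 17.

xxxxxxxxxxxxxhhhhhsssssssssssswwwwwwwwwwwwwwwww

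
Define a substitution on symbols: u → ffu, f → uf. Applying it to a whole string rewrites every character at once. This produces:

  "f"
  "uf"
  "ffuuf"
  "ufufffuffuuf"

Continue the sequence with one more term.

ffuufffuufufufffuufufffuffuuf

Rewriting each symbol of ufufffuffuuf: u→ffu, f→uf, u→ffu, f→uf, f→uf, f→uf, u→ffu, f→uf, f→uf, u→ffu, u→ffu, f→uf, which concatenates to ffu uf ffu uf uf uf ffu uf uf ffu ffu uf.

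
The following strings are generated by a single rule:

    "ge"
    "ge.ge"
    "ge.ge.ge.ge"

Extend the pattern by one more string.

s(k+1) = s(k)·.·s(k) — each term doubles the last with '.' between the halves.
One more doubling of ge.ge.ge.ge gives the answer.

ge.ge.ge.ge.ge.ge.ge.ge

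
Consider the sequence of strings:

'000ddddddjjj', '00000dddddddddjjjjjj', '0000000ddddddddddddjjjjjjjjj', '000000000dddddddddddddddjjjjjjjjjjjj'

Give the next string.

00000000000ddddddddddddddddddjjjjjjjjjjjjjjj

Term n consists of 2n+1 0's, followed by 3n+3 d's, followed by 3n j's (n = 1, 2, …).
Setting n = 5 gives 11, 18, 15 characters in each block.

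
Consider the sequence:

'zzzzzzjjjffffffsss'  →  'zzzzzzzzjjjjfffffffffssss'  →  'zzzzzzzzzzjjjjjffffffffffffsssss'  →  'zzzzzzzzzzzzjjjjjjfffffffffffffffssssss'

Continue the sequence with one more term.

Each string has the form z^{2n+2} j^{n+1} f^{3n} s^{n+1}, where the shown terms are n = 2, 3, 4, 5.
For the next term, n = 6, so the run lengths are 14, 7, 18, 7.

zzzzzzzzzzzzzzjjjjjjjffffffffffffffffffsssssss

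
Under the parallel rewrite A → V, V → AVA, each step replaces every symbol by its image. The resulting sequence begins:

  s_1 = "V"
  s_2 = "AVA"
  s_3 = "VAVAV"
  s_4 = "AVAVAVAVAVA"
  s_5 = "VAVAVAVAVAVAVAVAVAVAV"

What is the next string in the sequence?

Applying the rule to each of the 21 symbols of VAVAVAVAVAVAVAVAVAVAV gives the pieces AVA V AVA V AVA V AVA V AVA V AVA V AVA V AVA V AVA V AVA V AVA, which concatenate to the answer.

AVAVAVAVAVAVAVAVAVAVAVAVAVAVAVAVAVAVAVAVAVA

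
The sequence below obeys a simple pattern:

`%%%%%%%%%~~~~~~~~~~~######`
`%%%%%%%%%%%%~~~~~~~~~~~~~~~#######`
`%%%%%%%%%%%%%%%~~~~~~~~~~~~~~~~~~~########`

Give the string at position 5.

%%%%%%%%%%%%%%%%%%%%%~~~~~~~~~~~~~~~~~~~~~~~~~~~##########

Reading off run lengths: % runs 9, 12, 15; ~ runs 11, 15, 19; # runs 6, 7, 8 — each is linear in n, where the shown terms are n = 3, 4, 5.
For term 5, n = 7, so the run lengths are 21, 27, 10.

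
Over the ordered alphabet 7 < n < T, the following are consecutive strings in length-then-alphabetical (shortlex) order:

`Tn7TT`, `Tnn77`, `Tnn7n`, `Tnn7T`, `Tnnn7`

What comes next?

Find the rightmost character of Tnnn7 below T, bump it to the next letter, and reset everything to its right to 7.

Tnnnn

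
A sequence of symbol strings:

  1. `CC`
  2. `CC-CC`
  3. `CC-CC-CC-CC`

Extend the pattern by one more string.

Every step duplicates the string with '-' between the halves.
One more doubling of CC-CC-CC-CC gives the answer.

CC-CC-CC-CC-CC-CC-CC-CC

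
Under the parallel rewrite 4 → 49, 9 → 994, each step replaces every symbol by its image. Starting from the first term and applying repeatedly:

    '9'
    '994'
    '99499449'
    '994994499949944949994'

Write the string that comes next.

Rewriting the 21 symbols of 994994499949944949994 one by one yields 994 994 49 994 994 49 49 994 994 994 49 994 994 49 49 994 49 994 994 994 49; concatenated:

9949944999499449499949949944999499449499944999499499449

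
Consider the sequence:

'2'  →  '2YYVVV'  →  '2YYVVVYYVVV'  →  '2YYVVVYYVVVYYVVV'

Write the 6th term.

Each term is the previous one with YYVVV appended.
From 2YYVVVYYVVVYYVVV, 2 further steps: 2YYVVVYYVVVYYVVV → 2YYVVVYYVVVYYVVVYYVVV → (answer).

2YYVVVYYVVVYYVVVYYVVVYYVVV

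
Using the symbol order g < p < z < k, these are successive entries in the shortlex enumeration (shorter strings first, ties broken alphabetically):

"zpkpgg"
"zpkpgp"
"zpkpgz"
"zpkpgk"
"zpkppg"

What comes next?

zpkppp

Find the rightmost character of zpkppg below k, bump it to the next letter, and reset everything to its right to g.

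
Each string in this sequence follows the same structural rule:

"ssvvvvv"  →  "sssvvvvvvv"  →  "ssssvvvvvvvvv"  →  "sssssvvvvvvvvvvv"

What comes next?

ssssssvvvvvvvvvvvvv

Reading off run lengths: s runs 2, 3, 4, 5; v runs 5, 7, 9, 11 — each is linear in n, where the shown terms are n = 3, 4, 5, 6.
Setting n = 7 gives 6, 13 characters in each block.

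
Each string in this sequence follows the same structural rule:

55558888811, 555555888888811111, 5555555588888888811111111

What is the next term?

Term n consists of 2n+2 5's, followed by 2n+3 8's, followed by 3n-1 1's (n = 1, 2, …).
Setting n = 4 gives 10, 11, 11 characters in each block.

55555555558888888888811111111111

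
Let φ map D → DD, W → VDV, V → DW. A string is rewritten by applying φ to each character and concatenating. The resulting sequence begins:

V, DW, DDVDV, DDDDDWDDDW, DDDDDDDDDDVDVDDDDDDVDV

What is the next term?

φ(DDDDDDDDDDVDVDDDDDDVDV) expands symbol-by-symbol to DD DD DD DD DD DD DD DD DD DD DW DD DW DD DD DD DD DD DD DW DD DW; joining the 22 pieces gives the next term.

DDDDDDDDDDDDDDDDDDDDDWDDDWDDDDDDDDDDDDDWDDDW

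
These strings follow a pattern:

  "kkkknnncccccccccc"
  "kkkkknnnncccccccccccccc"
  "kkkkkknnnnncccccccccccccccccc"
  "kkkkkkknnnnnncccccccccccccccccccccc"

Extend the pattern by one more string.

Term n consists of n+1 k's, followed by n n's, followed by 4n-2 c's, where the shown terms are n = 3, 4, 5, 6.
At n = 7 the blocks have lengths 8, 7, 26.

kkkkkkkknnnnnnncccccccccccccccccccccccccc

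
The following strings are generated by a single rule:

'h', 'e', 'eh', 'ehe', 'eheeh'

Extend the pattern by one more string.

This is a Fibonacci-style word recurrence s(k) = s(k−1)·s(k−2): e.g. e·h = eh.
The next term joins eheeh and ehe.

eheehehe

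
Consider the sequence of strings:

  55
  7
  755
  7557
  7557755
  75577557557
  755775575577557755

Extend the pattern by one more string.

Each term (from the third on) is the previous term followed by the one before it: term 3 = 7·55 = 755.
Continuing: 755775575577557755 · 75577557557 gives term 8.

75577557557755775575577557557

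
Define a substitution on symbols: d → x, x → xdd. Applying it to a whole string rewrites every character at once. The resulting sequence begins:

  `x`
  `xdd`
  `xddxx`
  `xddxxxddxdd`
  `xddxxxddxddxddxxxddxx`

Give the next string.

Applying the rule to each of the 21 symbols of xddxxxddxddxddxxxddxx gives the pieces xdd x x xdd xdd xdd x x xdd x x xdd x x xdd xdd xdd x x xdd xdd, which concatenate to the answer.

xddxxxddxddxddxxxddxxxddxxxddxddxddxxxddxdd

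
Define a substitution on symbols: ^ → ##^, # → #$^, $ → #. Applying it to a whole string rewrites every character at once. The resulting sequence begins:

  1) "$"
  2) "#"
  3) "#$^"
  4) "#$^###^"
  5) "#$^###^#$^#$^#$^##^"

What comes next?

#$^###^#$^#$^#$^##^#$^###^#$^###^#$^###^#$^#$^##^

Applying the rule to each of the 19 symbols of #$^###^#$^#$^#$^##^ gives the pieces #$^ # ##^ #$^ #$^ #$^ ##^ #$^ # ##^ #$^ # ##^ #$^ # ##^ #$^ #$^ ##^, which concatenate to the answer.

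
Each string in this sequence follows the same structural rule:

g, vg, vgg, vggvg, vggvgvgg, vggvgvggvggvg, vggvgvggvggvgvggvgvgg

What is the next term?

Each term (from the third on) is the previous term followed by the one before it: term 3 = vg·g = vgg.
Continuing: vggvgvggvggvgvggvgvgg · vggvgvggvggvg gives term 8.

vggvgvggvggvgvggvgvggvggvgvggvggvg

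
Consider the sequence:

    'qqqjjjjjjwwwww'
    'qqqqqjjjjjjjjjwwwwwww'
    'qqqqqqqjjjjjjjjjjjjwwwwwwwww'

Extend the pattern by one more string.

qqqqqqqqqjjjjjjjjjjjjjjjwwwwwwwwwww

Reading off run lengths: q runs 3, 5, 7; j runs 6, 9, 12; w runs 5, 7, 9 — each is linear in n (n = 1, 2, …).
At n = 4 the blocks have lengths 9, 15, 11.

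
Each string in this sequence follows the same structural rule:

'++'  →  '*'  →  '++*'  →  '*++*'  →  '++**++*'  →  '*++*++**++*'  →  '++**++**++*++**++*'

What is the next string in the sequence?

*++*++**++*++**++**++*++**++*

Each term (from the third on) is the two preceding terms concatenated in order: term 3 = ++·* = ++*.
So term 8 is *++*++**++*·++**++**++*++**++*.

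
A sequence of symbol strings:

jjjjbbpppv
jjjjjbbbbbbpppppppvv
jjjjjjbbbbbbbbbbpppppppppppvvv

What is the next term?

The n-th term is n+3 j's then 4n-2 b's then 4n-1 p's then n v's (n = 1, 2, …).
For the next term, n = 4, so the run lengths are 7, 14, 15, 4.

jjjjjjjbbbbbbbbbbbbbbpppppppppppppppvvvv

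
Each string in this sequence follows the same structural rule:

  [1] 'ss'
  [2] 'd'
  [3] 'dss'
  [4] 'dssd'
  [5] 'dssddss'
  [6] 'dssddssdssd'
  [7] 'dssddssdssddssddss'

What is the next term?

dssddssdssddssddssdssddssdssd

Each term (from the third on) is the previous term followed by the one before it: term 3 = d·ss = dss.
Continuing: dssddssdssddssddss · dssddssdssd gives term 8.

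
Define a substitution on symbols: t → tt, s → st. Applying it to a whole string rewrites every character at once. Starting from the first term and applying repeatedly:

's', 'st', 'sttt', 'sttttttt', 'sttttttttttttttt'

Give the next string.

sttttttttttttttttttttttttttttttt

Replace each of the 16 characters of sttttttttttttttt in place — st tt tt tt tt tt tt tt tt tt tt tt tt tt tt tt — and concatenate.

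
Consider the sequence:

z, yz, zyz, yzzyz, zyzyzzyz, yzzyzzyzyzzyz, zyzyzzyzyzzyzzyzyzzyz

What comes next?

yzzyzzyzyzzyzzyzyzzyzyzzyzzyzyzzyz

This is a Fibonacci-style word recurrence s(k) = s(k−2)·s(k−1): e.g. z·yz = zyz.
Continuing: yzzyzzyzyzzyz · zyzyzzyzyzzyzzyzyzzyz gives term 8.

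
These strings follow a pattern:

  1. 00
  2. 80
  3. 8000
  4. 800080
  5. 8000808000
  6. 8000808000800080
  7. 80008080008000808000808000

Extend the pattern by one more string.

800080800080008080008080008000808000800080

Each term (from the third on) is the previous term followed by the one before it: term 3 = 80·00 = 8000.
Continuing: 80008080008000808000808000 · 8000808000800080 gives term 8.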